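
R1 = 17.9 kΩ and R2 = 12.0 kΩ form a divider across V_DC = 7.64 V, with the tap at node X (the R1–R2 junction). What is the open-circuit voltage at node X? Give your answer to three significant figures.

With X open, the divider is unloaded: V_th = 7.64 × 12.0/29.90 = 3.066 V.

V_th ≈ 3.07 V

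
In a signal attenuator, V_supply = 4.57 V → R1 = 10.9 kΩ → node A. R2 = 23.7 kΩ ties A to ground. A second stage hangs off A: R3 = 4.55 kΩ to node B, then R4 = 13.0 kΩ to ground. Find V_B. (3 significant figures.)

V_B ≈ 1.63 V

The second stage (R3 + R4 = 17.55 kΩ) loads node A in parallel with R2.
Effective lower resistance at A: R2 ‖ 17.55 = 10.08 kΩ.
First divider: V_A = V_supply · 10.08/(10.9 + 10.08) = 2.196 V.
Then the unloaded second divider: V_B = V_A × R4/(R3+R4) = 2.196 × 0.7407 = 1.627 V.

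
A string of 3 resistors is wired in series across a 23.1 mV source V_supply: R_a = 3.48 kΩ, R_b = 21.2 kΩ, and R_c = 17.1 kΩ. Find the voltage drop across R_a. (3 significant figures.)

V ≈ 1.92 mV

ΣR = 3.48 + 21.2 + 17.1 = 41.78 kΩ.
By the voltage-divider rule, V = 23.1 × 3.480/41.78 = 1.924 mV.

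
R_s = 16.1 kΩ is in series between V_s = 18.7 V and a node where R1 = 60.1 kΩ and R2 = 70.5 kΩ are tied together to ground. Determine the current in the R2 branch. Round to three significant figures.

I ≈ 0.177 mA

Parallel bank: R_p = 1/(1/60.1 + 1/70.5) = 32.44 kΩ.
V_A = 18.7 × 32.44/48.54 = 12.50 V.
Branch current I = V_A/R2 = 12.50/70.5 = 0.1773 mA.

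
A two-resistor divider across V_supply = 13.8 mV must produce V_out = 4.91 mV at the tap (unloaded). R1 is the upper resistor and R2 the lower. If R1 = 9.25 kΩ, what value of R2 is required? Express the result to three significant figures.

R2 ≈ 5.11 kΩ

V_out/V_supply = R2/(R1+R2) = 0.3558.
So R2 = R1 · V_out/(V_supply − V_out) = 9.25 × 4.91/(13.8 − 4.91) = 9.25 × 0.5523 = 5.109 kΩ.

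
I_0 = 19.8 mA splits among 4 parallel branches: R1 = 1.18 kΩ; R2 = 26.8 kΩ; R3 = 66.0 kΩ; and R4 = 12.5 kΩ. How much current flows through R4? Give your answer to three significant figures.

I ≈ 1.62 mA

Total conductance ΣG = 1/1.18 + 1/26.8 + 1/66.0 + 1/12.5 = 0.9799 (units of 1/kΩ).
R4 takes the fraction G_k/ΣG = 0.08000/0.9799 = 0.08164, so I = 19.8 × 0.08164 = 1.616 mA.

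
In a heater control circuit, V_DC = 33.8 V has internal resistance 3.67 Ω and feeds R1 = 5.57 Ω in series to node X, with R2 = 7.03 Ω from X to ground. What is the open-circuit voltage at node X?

V_th ≈ 14.6 V

R1' = 3.67 + 5.57 = 9.240 Ω (source resistance + R1).
V_th is the unloaded tap voltage: V_DC · R2/(R1'+R2) = 33.8 × 0.4321 = 14.60 V.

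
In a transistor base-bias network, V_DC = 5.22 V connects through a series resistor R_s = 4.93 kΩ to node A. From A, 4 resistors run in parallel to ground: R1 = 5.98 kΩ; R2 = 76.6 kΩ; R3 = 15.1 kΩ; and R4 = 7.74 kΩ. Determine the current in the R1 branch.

I ≈ 0.306 mA

Equivalent of the parallel group: R_p = 2.662 kΩ.
V_A = 5.22 × 2.662/7.592 = 1.830 V.
Branch current I = V_A/R1 = 1.830/5.98 = 0.3060 mA.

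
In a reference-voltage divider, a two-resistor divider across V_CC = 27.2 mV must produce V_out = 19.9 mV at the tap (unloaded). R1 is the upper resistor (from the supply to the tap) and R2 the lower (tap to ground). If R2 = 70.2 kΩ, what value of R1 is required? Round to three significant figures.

R1 ≈ 25.8 kΩ

The divider ratio is R2/(R1+R2) = 19.9/27.2 = 0.7316.
So R1 = R2 · (V_CC/V_out − 1) = 70.2 × (27.2/19.9 − 1) = 70.2 × 0.3668 = 25.75 kΩ.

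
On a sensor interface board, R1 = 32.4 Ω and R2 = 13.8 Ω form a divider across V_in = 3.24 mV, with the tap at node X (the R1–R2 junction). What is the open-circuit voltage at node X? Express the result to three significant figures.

V_th ≈ 0.968 mV

V_th is the unloaded tap voltage: V_in · R2/(R1+R2) = 3.24 × 0.2987 = 0.9678 mV.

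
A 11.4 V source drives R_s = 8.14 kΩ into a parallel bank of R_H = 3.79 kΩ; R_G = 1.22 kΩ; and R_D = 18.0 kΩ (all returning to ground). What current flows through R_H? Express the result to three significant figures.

Parallel bank: R_p = 1/(1/3.79 + 1/1.22 + 1/18.0) = 0.8779 kΩ.
V_A = 11.4 × 0.8779/9.018 = 1.110 V.
I(R_H) = V_A / R_H = 1.110/3.79 = 0.2928 mA.
(Equivalently: I_total = 1.264 mA, then current-divider fraction G_k/ΣG = 0.2316.)

I ≈ 0.293 mA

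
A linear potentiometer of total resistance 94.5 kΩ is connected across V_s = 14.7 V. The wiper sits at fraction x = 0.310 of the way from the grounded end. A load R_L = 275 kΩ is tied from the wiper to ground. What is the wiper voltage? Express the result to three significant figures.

V_out ≈ 4.24 V

Split the track: R_lower = x·R_p = 29.29 kΩ, R_upper = (1−x)·R_p = 65.20 kΩ.
Lower segment in parallel with the load: 29.29 ‖ 275 = 26.47 kΩ.
Loaded-divider output: V_out = 14.7 × 0.2888 = 4.245 V.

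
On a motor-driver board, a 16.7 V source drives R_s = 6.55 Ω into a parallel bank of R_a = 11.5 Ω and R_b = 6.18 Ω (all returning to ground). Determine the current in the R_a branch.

Combine the parallel branches: R_p = (1/11.5 + 1/6.18)⁻¹ = 4.020 Ω.
V_A by voltage divider: V_A = 16.7 × 4.020/(6.55 + 4.020) = 6.351 V.
I(R_a) = V_A / R_a = 6.351/11.5 = 0.5523 A.

I ≈ 0.552 A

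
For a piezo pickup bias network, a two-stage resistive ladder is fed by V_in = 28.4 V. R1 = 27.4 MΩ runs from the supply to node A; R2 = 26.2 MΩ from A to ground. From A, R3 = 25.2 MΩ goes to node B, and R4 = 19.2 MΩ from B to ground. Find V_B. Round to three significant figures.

V_B ≈ 4.61 V

Node A sees R2 in parallel with the series input of stage 2, R3 + R4 = 44.40 MΩ.
R2 ‖ (R3+R4) = 16.48 MΩ.
First divider: V_A = V_in · 16.48/(27.4 + 16.48) = 10.66 V.
V_B = V_A × 0.4324 = 4.612 V.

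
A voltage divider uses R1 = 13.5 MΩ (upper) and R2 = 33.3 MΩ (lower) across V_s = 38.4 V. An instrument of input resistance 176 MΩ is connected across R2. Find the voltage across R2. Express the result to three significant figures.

R2 ‖ R_L = (33.3 × 176)/(33.3 + 176) = 28.00 MΩ.
Then V_out = V_s · R2'/(R1 + R2') = 38.4 × 28.00/41.50 = 25.91 V.

V_out ≈ 25.9 V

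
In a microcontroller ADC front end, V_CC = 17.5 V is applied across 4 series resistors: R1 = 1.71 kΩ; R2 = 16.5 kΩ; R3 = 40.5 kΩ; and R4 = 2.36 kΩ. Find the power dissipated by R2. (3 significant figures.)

Series current I = V_CC/ΣR = 17.5/61.07 = 0.2866 mA.
V(R2) = I·R = 4.728 V; P = V·I = 4.728 × 0.2866 = 1.355 mW.

P ≈ 1.35 mW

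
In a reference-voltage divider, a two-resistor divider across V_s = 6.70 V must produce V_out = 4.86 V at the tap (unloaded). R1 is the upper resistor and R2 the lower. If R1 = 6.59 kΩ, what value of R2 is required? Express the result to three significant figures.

R2 ≈ 17.4 kΩ

V_out/V_s = R2/(R1+R2) = 0.7254.
R2 = R1 · 0.7254/(1 − 0.7254) = 17.41 kΩ.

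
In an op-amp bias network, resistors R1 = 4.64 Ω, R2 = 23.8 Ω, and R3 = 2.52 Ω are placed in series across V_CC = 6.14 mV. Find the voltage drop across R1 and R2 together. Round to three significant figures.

Series total: ΣR = 4.64 + 23.8 + 2.52 = 30.96 Ω.
R_{R1..R2} = 4.64 + 23.8 = 28.44 Ω.
By the voltage-divider rule, V = 6.14 × 28.44/30.96 = 5.640 mV.

V ≈ 5.64 mV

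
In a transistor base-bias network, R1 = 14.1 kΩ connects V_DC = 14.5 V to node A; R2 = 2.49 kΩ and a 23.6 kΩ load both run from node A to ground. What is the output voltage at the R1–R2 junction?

First combine the lower leg with the load: R2 ‖ R_L = 2.252 kΩ.
Voltage divider with the loaded lower leg: V_out = 14.5 × 2.252/(14.1 + 2.252) = 14.5 × 0.1377 = 1.997 V.
(Unloaded it would be 2.18 V; the load pulls it down.)

V_out ≈ 2.00 V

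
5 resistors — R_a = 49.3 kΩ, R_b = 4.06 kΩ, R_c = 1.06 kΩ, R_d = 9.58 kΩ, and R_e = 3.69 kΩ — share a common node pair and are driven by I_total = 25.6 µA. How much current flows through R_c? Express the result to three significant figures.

I ≈ 15.2 µA

Total conductance ΣG = 1/49.3 + 1/4.06 + 1/1.06 + 1/9.58 + 1/3.69 = 1.585 (units of 1/kΩ).
Current divider: I(R_c) = I_total · G_k/ΣG = 25.6 × (0.9434/1.585) = 25.6 × 0.5951 = 15.23 µA.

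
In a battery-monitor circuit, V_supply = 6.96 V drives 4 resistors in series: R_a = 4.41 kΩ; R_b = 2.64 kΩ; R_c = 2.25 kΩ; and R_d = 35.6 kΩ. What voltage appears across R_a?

V ≈ 0.684 V

Series total: ΣR = 4.41 + 2.64 + 2.25 + 35.6 = 44.90 kΩ.
V = V_supply · R/ΣR = 6.96 × 0.09822 = 0.6836 V.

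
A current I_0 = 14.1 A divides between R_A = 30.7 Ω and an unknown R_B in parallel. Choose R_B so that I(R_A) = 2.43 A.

Two-branch current divider: I_A = I_0 · R_B/(R_A + R_B).
2.43/14.1 = R_B/(R_A + R_B) → R_B = R_A · (0.1723)/(1 − 0.1723) = 30.7 × 0.2082 = 6.393 Ω.

R_B ≈ 6.39 Ω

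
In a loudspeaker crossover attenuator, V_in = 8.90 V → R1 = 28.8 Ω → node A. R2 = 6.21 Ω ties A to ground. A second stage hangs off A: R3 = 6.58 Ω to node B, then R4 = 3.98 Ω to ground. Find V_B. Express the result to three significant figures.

Looking into the second stage from A: R3 + R4 = 10.56 Ω appears in parallel with R2.
Effective lower resistance at A: R2 ‖ 10.56 = 3.910 Ω.
So V_A = 8.90 × 0.1195 = 1.064 V.
V_B = V_A × 0.3769 = 0.4010 V.

V_B ≈ 0.401 V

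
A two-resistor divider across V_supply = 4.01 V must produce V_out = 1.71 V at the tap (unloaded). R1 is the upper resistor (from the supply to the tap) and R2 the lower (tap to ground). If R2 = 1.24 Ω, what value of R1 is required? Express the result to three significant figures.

V_out/V_supply = R2/(R1+R2) = 0.4264.
R1 = R2·(1/k − 1) = 1.24 × 1.345 = 1.668 Ω.

R1 ≈ 1.67 Ω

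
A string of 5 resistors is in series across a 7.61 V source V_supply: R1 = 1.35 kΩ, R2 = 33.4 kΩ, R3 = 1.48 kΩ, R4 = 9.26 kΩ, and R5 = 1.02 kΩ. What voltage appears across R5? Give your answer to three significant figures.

Series total: ΣR = 1.35 + 33.4 + 1.48 + 9.26 + 1.02 = 46.51 kΩ.
Voltage divider: V = V_supply · (1.020 / 46.51) = 7.61 × 0.02193 = 0.1669 V.

V ≈ 0.167 V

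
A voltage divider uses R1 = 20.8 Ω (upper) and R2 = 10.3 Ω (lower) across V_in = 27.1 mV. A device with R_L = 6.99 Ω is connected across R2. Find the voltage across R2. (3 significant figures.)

V_out ≈ 4.52 mV

First combine the lower leg with the load: R2 ‖ R_L = 4.164 Ω.
Now apply the divider: V_out = 27.1 × 0.1668 = 4.520 mV.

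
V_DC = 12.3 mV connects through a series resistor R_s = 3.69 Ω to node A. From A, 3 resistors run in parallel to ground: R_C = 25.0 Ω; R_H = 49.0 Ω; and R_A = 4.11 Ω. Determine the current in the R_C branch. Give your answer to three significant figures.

I ≈ 0.232 mA

Parallel bank: R_p = 1/(1/25.0 + 1/49.0 + 1/4.11) = 3.293 Ω.
V_A by voltage divider: V_A = 12.3 × 3.293/(3.69 + 3.293) = 5.800 mV.
Branch current I = V_A/R_C = 5.800/25.0 = 0.2320 mA.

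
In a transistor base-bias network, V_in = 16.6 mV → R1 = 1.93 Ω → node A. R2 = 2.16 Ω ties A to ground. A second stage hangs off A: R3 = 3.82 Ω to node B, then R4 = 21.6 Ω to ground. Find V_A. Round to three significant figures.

The second stage (R3 + R4 = 25.42 Ω) loads node A in parallel with R2.
Effective lower resistance at A: R2 ‖ 25.42 = 1.991 Ω.
V_A = 16.6 × 1.991/(1.93 + 1.991) = 8.429 mV.

V_A ≈ 8.43 mV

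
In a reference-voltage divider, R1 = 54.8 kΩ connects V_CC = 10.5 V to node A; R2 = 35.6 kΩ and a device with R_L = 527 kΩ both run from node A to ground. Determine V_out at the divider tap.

V_out ≈ 3.97 V

R2 ‖ R_L = (35.6 × 527)/(35.6 + 527) = 33.35 kΩ.
Voltage divider with the loaded lower leg: V_out = 10.5 × 33.35/(54.8 + 33.35) = 10.5 × 0.3783 = 3.972 V.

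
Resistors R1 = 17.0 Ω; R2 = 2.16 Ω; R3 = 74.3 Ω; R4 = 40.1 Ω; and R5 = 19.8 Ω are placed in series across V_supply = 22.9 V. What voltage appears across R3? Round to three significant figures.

V ≈ 11.1 V

Total series resistance ΣR = 17.0 + 2.16 + 74.3 + 40.1 + 19.8 = 153.4 Ω.
V = V_supply · R/ΣR = 22.9 × 0.4845 = 11.09 V.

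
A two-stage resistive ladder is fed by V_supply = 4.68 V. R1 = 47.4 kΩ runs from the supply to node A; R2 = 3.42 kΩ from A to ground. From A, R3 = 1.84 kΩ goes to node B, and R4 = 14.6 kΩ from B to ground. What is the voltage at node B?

Looking into the second stage from A: R3 + R4 = 16.44 kΩ appears in parallel with R2.
R2 ‖ (R3+R4) = 2.831 kΩ.
First divider: V_A = V_supply · 2.831/(47.4 + 2.831) = 0.2638 V.
V_B = V_A × 0.8881 = 0.2342 V.

V_B ≈ 0.234 V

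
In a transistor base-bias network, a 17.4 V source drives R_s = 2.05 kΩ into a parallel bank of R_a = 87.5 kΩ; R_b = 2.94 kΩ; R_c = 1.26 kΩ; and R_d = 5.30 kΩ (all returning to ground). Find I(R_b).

Equivalent of the parallel group: R_p = 0.7497 kΩ.
V_A by voltage divider: V_A = 17.4 × 0.7497/(2.05 + 0.7497) = 4.659 V.
I(R_b) = V_A / R_b = 4.659/2.94 = 1.585 mA.

I ≈ 1.58 mA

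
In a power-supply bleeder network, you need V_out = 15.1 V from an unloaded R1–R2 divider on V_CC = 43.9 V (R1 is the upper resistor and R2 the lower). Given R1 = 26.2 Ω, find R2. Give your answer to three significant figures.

Required fraction k = V_out/V_CC = 0.3440.
So R2 = R1 · V_out/(V_CC − V_out) = 26.2 × 15.1/(43.9 − 15.1) = 26.2 × 0.5243 = 13.74 Ω.

R2 ≈ 13.7 Ω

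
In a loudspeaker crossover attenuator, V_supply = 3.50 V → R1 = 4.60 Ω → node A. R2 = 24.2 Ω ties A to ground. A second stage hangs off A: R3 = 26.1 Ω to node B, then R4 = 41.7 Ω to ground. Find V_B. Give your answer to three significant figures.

The second stage (R3 + R4 = 67.80 Ω) loads node A in parallel with R2.
R2 ‖ (R3+R4) = 17.83 Ω.
First divider: V_A = V_supply · 17.83/(4.60 + 17.83) = 2.782 V.
V_B = V_A × 0.6150 = 1.711 V.

V_B ≈ 1.71 V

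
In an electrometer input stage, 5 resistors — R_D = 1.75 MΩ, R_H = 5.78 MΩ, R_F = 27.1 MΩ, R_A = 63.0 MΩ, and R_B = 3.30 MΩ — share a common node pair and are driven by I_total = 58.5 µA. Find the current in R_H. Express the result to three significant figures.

Conductances: ΣG = 1/1.75 + 1/5.78 + 1/27.1 + 1/63.0 + 1/3.30 = 1.100 (1/MΩ).
R_H takes the fraction G_k/ΣG = 0.1730/1.100 = 0.1572, so I = 58.5 × 0.1572 = 9.199 µA.

I ≈ 9.20 µA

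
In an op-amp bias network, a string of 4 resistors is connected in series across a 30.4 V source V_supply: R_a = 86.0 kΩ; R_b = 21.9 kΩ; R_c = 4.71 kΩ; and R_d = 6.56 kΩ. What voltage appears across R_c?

Total series resistance ΣR = 86.0 + 21.9 + 4.71 + 6.56 = 119.2 kΩ.
Voltage divider: V = V_supply · (4.710 / 119.2) = 30.4 × 0.03952 = 1.202 V.

V ≈ 1.20 V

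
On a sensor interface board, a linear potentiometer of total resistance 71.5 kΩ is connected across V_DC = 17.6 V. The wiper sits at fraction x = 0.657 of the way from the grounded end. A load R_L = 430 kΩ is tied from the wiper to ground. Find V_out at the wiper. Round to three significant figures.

V_out ≈ 11.1 V

Lower segment x·R_p = 46.98 kΩ; upper segment (1−x)·R_p = 24.52 kΩ.
R_L loads the lower segment: effective lower R = 42.35 kΩ.
Then V_out = V_DC · 42.35/(24.52 + 42.35) = 11.15 V.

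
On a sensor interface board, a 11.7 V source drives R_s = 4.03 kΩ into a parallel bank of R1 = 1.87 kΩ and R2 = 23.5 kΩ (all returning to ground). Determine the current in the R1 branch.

I ≈ 1.88 mA

Parallel bank: R_p = 1/(1/1.87 + 1/23.5) = 1.732 kΩ.
Node voltage V_A = V_DC · R_p/(R_s + R_p) = 11.7 × 0.3006 = 3.517 V.
I(R1) = V_A / R1 = 3.517/1.87 = 1.881 mA.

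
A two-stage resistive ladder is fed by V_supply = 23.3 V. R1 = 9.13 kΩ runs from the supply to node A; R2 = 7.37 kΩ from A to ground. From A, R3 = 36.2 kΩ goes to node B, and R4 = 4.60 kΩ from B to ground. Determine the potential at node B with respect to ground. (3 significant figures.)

Looking into the second stage from A: R3 + R4 = 40.80 kΩ appears in parallel with R2.
Effective lower resistance at A: R2 ‖ 40.80 = 6.242 kΩ.
First divider: V_A = V_supply · 6.242/(9.13 + 6.242) = 9.462 V.
Then the unloaded second divider: V_B = V_A × R4/(R3+R4) = 9.462 × 0.1127 = 1.067 V.

V_B ≈ 1.07 V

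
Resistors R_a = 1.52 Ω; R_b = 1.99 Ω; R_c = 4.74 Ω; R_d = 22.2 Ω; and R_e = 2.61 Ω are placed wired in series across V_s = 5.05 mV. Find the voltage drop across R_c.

Series total: ΣR = 1.52 + 1.99 + 4.74 + 22.2 + 2.61 = 33.06 Ω.
By the voltage-divider rule, V = 5.05 × 4.740/33.06 = 0.7240 mV.

V ≈ 0.724 mV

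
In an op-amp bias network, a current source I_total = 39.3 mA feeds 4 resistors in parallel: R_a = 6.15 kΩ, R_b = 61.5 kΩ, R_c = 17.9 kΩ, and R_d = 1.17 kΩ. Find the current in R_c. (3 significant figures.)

Total conductance ΣG = 1/6.15 + 1/61.5 + 1/17.9 + 1/1.17 = 1.089 (units of 1/kΩ).
By the current-divider rule, I = I_total · G_k/ΣG = 39.3 × 0.05128 = 2.015 mA.

I ≈ 2.02 mA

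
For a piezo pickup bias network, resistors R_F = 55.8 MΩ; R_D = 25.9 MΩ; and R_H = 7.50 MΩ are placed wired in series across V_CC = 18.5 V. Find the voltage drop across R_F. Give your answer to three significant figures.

V ≈ 11.6 V

Total series resistance ΣR = 55.8 + 25.9 + 7.50 = 89.20 MΩ.
Voltage divider: V = V_CC · (55.80 / 89.20) = 18.5 × 0.6256 = 11.57 V.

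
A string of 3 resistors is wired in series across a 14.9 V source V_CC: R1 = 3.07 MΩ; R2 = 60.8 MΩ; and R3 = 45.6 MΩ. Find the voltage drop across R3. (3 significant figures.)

ΣR = 3.07 + 60.8 + 45.6 = 109.5 MΩ.
Voltage divider: V = V_CC · (45.60 / 109.5) = 14.9 × 0.4166 = 6.207 V.

V ≈ 6.21 V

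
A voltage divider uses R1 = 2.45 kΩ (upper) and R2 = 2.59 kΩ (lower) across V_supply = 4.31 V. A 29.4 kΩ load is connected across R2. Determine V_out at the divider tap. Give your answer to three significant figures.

First combine the lower leg with the load: R2 ‖ R_L = 2.380 kΩ.
Voltage divider with the loaded lower leg: V_out = 4.31 × 2.380/(2.45 + 2.380) = 4.31 × 0.4928 = 2.124 V.

V_out ≈ 2.12 V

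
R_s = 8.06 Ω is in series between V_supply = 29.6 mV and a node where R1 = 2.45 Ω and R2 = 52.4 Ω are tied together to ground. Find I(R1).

Combine the parallel branches: R_p = (1/2.45 + 1/52.4)⁻¹ = 2.341 Ω.
V_A by voltage divider: V_A = 29.6 × 2.341/(8.06 + 2.341) = 6.661 mV.
Branch current I = V_A/R1 = 6.661/2.45 = 2.719 mA.

I ≈ 2.72 mA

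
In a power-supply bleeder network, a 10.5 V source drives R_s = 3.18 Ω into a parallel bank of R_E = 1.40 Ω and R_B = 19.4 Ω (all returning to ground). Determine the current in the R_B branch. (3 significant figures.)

Parallel bank: R_p = 1/(1/1.40 + 1/19.4) = 1.306 Ω.
Node voltage V_A = V_DC · R_p/(R_s + R_p) = 10.5 × 0.2911 = 3.056 V.
Branch current I = V_A/R_B = 3.056/19.4 = 0.1575 A.
(Equivalently: I_total = 2.341 A, then current-divider fraction G_k/ΣG = 0.06731.)

I ≈ 0.158 A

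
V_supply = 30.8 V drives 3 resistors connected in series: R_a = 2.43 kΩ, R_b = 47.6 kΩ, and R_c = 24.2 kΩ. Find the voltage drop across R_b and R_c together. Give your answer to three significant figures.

ΣR = 2.43 + 47.6 + 24.2 = 74.23 kΩ.
R_{R_b..R_c} = 47.6 + 24.2 = 71.80 kΩ.
By the voltage-divider rule, V = 30.8 × 71.80/74.23 = 29.79 V.

V ≈ 29.8 V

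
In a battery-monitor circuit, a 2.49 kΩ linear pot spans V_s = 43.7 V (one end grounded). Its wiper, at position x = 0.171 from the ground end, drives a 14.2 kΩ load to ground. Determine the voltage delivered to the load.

Split the track: R_lower = x·R_p = 0.4258 kΩ, R_upper = (1−x)·R_p = 2.064 kΩ.
R_L loads the lower segment: effective lower R = 0.4134 kΩ.
Loaded-divider output: V_out = 43.7 × 0.1669 = 7.291 V.
(Unloaded: V_out = x·V_s = 7.47 V.)

V_out ≈ 7.29 V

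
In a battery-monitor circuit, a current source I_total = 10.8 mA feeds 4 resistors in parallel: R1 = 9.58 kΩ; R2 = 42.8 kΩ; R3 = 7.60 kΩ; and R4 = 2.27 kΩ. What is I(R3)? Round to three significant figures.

I ≈ 2.03 mA

ΣG = 1/9.58 + 1/42.8 + 1/7.60 + 1/2.27 = 0.6999.
R3 takes the fraction G_k/ΣG = 0.1316/0.6999 = 0.1880, so I = 10.8 × 0.1880 = 2.030 mA.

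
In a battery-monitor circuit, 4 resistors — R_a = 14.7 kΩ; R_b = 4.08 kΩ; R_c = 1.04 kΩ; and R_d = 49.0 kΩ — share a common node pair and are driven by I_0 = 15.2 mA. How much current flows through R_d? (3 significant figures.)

ΣG = 1/14.7 + 1/4.08 + 1/1.04 + 1/49.0 = 1.295.
Current divider: I(R_d) = I_0 · G_k/ΣG = 15.2 × (0.02041/1.295) = 15.2 × 0.01576 = 0.2395 mA.

I ≈ 0.240 mA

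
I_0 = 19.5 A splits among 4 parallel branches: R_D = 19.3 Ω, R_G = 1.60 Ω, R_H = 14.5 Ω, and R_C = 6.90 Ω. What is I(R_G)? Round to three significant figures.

Total conductance ΣG = 1/19.3 + 1/1.60 + 1/14.5 + 1/6.90 = 0.8907 (units of 1/Ω).
R_G takes the fraction G_k/ΣG = 0.6250/0.8907 = 0.7017, so I = 19.5 × 0.7017 = 13.68 A.

I ≈ 13.7 A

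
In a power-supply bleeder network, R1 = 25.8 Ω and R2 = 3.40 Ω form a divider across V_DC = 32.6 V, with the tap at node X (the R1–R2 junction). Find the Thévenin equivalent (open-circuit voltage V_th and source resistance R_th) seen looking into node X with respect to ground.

V_th ≈ 3.80 V, R_th ≈ 3.00 Ω

V_th is the unloaded tap voltage: V_DC · R2/(R1+R2) = 32.6 × 0.1164 = 3.796 V.
With V_DC suppressed (replaced by a short), R_th = R1 ‖ R2 = (25.80 × 3.40)/(25.80 + 3.40) = 3.004 Ω.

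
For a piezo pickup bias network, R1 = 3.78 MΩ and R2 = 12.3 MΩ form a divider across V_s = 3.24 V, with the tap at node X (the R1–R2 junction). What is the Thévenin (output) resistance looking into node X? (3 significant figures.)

With V_s suppressed (replaced by a short), R_th = R1 ‖ R2 = (3.780 × 12.3)/(3.780 + 12.3) = 2.891 MΩ.

R_th ≈ 2.89 MΩ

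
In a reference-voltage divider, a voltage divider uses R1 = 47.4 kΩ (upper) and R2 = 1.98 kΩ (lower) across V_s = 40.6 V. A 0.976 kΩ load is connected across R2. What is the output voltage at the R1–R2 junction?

V_out ≈ 0.552 V

The load sits in parallel with R2, giving an effective lower resistance R2' = R2·R_L/(R2+R_L) = 0.6537 kΩ.
Voltage divider with the loaded lower leg: V_out = 40.6 × 0.6537/(47.4 + 0.6537) = 40.6 × 0.01360 = 0.5523 V.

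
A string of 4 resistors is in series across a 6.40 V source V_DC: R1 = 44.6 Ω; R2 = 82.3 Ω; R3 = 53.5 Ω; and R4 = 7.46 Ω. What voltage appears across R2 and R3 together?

Total series resistance ΣR = 44.6 + 82.3 + 53.5 + 7.46 = 187.9 Ω.
R_{R2..R3} = 82.3 + 53.5 = 135.8 Ω.
V = V_DC · R/ΣR = 6.40 × 0.7229 = 4.626 V.

V ≈ 4.63 V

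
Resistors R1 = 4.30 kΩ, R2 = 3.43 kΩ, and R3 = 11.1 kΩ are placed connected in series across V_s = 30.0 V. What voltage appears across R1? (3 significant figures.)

ΣR = 4.30 + 3.43 + 11.1 = 18.83 kΩ.
V = V_s · R/ΣR = 30.0 × 0.2284 = 6.851 V.

V ≈ 6.85 V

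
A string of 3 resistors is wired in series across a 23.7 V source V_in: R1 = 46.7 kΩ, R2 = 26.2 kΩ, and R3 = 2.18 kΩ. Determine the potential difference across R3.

ΣR = 46.7 + 26.2 + 2.18 = 75.08 kΩ.
By the voltage-divider rule, V = 23.7 × 2.180/75.08 = 0.6881 V.

V ≈ 0.688 V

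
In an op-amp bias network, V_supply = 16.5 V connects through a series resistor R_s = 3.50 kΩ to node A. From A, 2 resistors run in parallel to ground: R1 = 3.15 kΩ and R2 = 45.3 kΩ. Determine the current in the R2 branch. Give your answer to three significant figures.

I ≈ 0.166 mA

Parallel bank: R_p = 1/(1/3.15 + 1/45.3) = 2.945 kΩ.
V_A by voltage divider: V_A = 16.5 × 2.945/(3.50 + 2.945) = 7.540 V.
I(R2) = V_A / R2 = 7.540/45.3 = 0.1664 mA.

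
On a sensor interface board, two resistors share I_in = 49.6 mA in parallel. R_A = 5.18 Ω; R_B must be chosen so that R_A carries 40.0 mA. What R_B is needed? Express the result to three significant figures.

R_B ≈ 21.6 Ω

In a two-way split, I_A/I_in = R_B/(R_A + R_B).
With f = 0.8065, R_B = R_A · f/(1−f) = 5.18 × 4.167 = 21.58 Ω.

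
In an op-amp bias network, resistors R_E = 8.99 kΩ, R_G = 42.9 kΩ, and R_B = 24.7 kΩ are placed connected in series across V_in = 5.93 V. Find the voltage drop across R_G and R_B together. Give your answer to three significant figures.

V ≈ 5.23 V

ΣR = 8.99 + 42.9 + 24.7 = 76.59 kΩ.
R_{R_G..R_B} = 42.9 + 24.7 = 67.60 kΩ.
V = V_in · R/ΣR = 5.93 × 0.8826 = 5.234 V.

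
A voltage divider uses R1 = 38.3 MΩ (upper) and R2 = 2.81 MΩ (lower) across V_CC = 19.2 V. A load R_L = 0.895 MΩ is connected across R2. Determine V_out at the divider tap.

V_out ≈ 0.334 V

R2 ‖ R_L = (2.81 × 0.895)/(2.81 + 0.895) = 0.6788 MΩ.
Voltage divider with the loaded lower leg: V_out = 19.2 × 0.6788/(38.3 + 0.6788) = 19.2 × 0.01741 = 0.3344 V.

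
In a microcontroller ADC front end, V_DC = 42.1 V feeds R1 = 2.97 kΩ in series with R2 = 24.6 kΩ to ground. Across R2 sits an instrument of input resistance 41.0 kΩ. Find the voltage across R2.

V_out ≈ 35.3 V

The load sits in parallel with R2, giving an effective lower resistance R2' = R2·R_L/(R2+R_L) = 15.38 kΩ.
Voltage divider with the loaded lower leg: V_out = 42.1 × 15.38/(2.97 + 15.38) = 42.1 × 0.8381 = 35.28 V.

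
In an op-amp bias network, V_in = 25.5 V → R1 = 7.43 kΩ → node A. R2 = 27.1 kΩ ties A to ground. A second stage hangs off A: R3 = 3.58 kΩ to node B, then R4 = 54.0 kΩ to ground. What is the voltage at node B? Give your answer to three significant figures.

Looking into the second stage from A: R3 + R4 = 57.58 kΩ appears in parallel with R2.
Effective lower resistance at A: R2 ‖ 57.58 = 18.43 kΩ.
First divider: V_A = V_in · 18.43/(7.43 + 18.43) = 18.17 V.
Stage 2 is unloaded, so V_B = V_A · R4/(R3+R4) = 18.17 × 54.0/57.58 = 17.04 V.

V_B ≈ 17.0 V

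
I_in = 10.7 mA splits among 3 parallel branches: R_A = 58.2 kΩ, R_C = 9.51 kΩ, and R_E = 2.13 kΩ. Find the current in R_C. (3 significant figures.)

ΣG = 1/58.2 + 1/9.51 + 1/2.13 = 0.5918.
R_C takes the fraction G_k/ΣG = 0.1052/0.5918 = 0.1777, so I = 10.7 × 0.1777 = 1.901 mA.

I ≈ 1.90 mA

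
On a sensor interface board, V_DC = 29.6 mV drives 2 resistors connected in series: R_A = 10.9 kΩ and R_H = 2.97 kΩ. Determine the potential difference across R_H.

ΣR = 10.9 + 2.97 = 13.87 kΩ.
By the voltage-divider rule, V = 29.6 × 2.970/13.87 = 6.338 mV.

V ≈ 6.34 mV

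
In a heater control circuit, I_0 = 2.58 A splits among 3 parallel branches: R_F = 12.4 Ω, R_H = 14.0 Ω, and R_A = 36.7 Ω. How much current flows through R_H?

I ≈ 1.03 A

ΣG = 1/12.4 + 1/14.0 + 1/36.7 = 0.1793.
By the current-divider rule, I = I_0 · G_k/ΣG = 2.58 × 0.3983 = 1.028 A.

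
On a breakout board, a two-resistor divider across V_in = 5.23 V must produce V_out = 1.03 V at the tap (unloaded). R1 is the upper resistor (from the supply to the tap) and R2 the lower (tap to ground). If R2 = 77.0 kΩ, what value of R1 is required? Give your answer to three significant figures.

R1 ≈ 314 kΩ

V_out/V_in = R2/(R1+R2) = 0.1969.
R1 = R2·(1/k − 1) = 77.0 × 4.078 = 314.0 kΩ.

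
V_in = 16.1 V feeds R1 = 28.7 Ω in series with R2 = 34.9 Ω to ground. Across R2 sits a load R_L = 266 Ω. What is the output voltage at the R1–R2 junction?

The load sits in parallel with R2, giving an effective lower resistance R2' = R2·R_L/(R2+R_L) = 30.85 Ω.
Then V_out = V_in · R2'/(R1 + R2') = 16.1 × 30.85/59.55 = 8.341 V.

V_out ≈ 8.34 V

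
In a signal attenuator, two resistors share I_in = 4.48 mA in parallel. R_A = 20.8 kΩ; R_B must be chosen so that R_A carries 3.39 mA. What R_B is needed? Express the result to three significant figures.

The fraction through R_A equals R_B/(R_A+R_B).
3.39/4.48 = R_B/(R_A + R_B) → R_B = R_A · (0.7567)/(1 − 0.7567) = 20.8 × 3.110 = 64.69 kΩ.

R_B ≈ 64.7 kΩ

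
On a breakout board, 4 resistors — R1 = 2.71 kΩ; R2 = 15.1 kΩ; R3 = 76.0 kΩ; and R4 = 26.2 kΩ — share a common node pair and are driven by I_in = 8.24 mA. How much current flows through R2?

I ≈ 1.12 mA

Total conductance ΣG = 1/2.71 + 1/15.1 + 1/76.0 + 1/26.2 = 0.4866 (units of 1/kΩ).
Current divider: I(R2) = I_in · G_k/ΣG = 8.24 × (0.06623/0.4866) = 8.24 × 0.1361 = 1.122 mA.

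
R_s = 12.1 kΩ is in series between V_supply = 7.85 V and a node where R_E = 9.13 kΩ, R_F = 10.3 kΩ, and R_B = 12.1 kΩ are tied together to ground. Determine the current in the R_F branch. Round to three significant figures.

Equivalent of the parallel group: R_p = 3.457 kΩ.
V_A by voltage divider: V_A = 7.85 × 3.457/(12.1 + 3.457) = 1.744 V.
Branch current I = V_A/R_F = 1.744/10.3 = 0.1694 mA.
(Check via current divider: I_total = 0.5046 mA; share G_k/ΣG = 0.3356 → same result.)

I ≈ 0.169 mA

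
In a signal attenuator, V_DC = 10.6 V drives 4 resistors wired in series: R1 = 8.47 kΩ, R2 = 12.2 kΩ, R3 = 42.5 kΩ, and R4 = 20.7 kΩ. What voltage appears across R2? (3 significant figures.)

V ≈ 1.54 V

ΣR = 8.47 + 12.2 + 42.5 + 20.7 = 83.87 kΩ.
By the voltage-divider rule, V = 10.6 × 12.20/83.87 = 1.542 V.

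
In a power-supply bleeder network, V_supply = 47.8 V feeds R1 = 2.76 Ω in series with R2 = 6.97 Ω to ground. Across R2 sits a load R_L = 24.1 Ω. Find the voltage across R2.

V_out ≈ 31.6 V

First combine the lower leg with the load: R2 ‖ R_L = 5.406 Ω.
Then V_out = V_supply · R2'/(R1 + R2') = 47.8 × 5.406/8.166 = 31.65 V.
(Unloaded it would be 34.2 V; the load pulls it down.)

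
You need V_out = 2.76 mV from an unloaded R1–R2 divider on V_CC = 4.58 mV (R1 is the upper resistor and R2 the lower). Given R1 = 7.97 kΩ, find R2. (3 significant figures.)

R2 ≈ 12.1 kΩ

The divider ratio is R2/(R1+R2) = 2.76/4.58 = 0.6026.
So R2 = R1 · V_out/(V_CC − V_out) = 7.97 × 2.76/(4.58 − 2.76) = 7.97 × 1.516 = 12.09 kΩ.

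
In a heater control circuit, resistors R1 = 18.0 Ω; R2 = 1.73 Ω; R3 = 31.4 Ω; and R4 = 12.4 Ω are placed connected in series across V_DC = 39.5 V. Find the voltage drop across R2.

Series total: ΣR = 18.0 + 1.73 + 31.4 + 12.4 = 63.53 Ω.
V = V_DC · R/ΣR = 39.5 × 0.02723 = 1.076 V.

V ≈ 1.08 V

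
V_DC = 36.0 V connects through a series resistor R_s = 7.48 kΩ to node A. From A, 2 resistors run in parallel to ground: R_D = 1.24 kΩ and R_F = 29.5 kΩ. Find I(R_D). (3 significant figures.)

Equivalent of the parallel group: R_p = 1.190 kΩ.
V_A = 36.0 × 1.190/8.670 = 4.941 V.
I(R_D) = V_A / R_D = 4.941/1.24 = 3.985 mA.

I ≈ 3.98 mA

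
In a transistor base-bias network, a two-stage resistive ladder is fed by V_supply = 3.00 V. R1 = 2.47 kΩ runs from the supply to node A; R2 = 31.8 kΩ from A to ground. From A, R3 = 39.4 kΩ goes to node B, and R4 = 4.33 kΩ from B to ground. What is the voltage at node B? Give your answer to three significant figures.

Looking into the second stage from A: R3 + R4 = 43.73 kΩ appears in parallel with R2.
Effective lower resistance at A: R2 ‖ 43.73 = 18.41 kΩ.
So V_A = 3.00 × 0.8817 = 2.645 V.
Then the unloaded second divider: V_B = V_A × R4/(R3+R4) = 2.645 × 0.09902 = 0.2619 V.

V_B ≈ 0.262 V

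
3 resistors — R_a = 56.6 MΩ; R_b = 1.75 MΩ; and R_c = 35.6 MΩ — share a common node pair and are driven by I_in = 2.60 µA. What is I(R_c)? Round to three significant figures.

I ≈ 0.118 µA

Total conductance ΣG = 1/56.6 + 1/1.75 + 1/35.6 = 0.6172 (units of 1/MΩ).
By the current-divider rule, I = I_in · G_k/ΣG = 2.60 × 0.04551 = 0.1183 µA.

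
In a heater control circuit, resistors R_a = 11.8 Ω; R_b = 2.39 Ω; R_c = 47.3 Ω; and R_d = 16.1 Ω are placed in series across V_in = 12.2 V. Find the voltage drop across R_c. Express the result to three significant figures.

Total series resistance ΣR = 11.8 + 2.39 + 47.3 + 16.1 = 77.59 Ω.
V = V_in · R/ΣR = 12.2 × 0.6096 = 7.437 V.

V ≈ 7.44 V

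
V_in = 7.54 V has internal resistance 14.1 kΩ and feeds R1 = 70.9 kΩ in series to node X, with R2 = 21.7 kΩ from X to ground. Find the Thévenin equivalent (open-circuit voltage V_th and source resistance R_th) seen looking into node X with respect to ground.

R1' = 14.1 + 70.9 = 85.00 kΩ (source resistance + R1).
V_th is the unloaded tap voltage: V_in · R2/(R1'+R2) = 7.54 × 0.2034 = 1.533 V.
With V_in suppressed (replaced by a short), R_th = R1' ‖ R2 = (85.00 × 21.7)/(85.00 + 21.7) = 17.29 kΩ.

V_th ≈ 1.53 V, R_th ≈ 17.3 kΩ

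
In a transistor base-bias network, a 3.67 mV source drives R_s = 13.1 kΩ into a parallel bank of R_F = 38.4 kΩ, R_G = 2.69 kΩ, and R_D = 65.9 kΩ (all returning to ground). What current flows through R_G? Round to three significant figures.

Equivalent of the parallel group: R_p = 2.422 kΩ.
V_A by voltage divider: V_A = 3.67 × 2.422/(13.1 + 2.422) = 0.5726 mV.
I(R_G) = V_A / R_G = 0.5726/2.69 = 0.2128 µA.
(Check via current divider: I_total = 0.2364 µA; share G_k/ΣG = 0.9002 → same result.)

I ≈ 0.213 µA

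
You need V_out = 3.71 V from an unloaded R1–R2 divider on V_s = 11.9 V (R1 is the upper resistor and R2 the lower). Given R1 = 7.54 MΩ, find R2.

R2 ≈ 3.42 MΩ

The divider ratio is R2/(R1+R2) = 3.71/11.9 = 0.3118.
R2 = R1 · 0.3118/(1 − 0.3118) = 3.416 MΩ.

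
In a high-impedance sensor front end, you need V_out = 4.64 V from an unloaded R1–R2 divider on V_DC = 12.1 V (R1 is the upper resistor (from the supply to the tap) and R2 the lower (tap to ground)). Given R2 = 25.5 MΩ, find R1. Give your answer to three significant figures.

R1 ≈ 41.0 MΩ

Required fraction k = V_out/V_DC = 0.3835.
Rearranging, R1 = R2·(1−k)/k = 25.5 × 1.608 = 41.00 MΩ.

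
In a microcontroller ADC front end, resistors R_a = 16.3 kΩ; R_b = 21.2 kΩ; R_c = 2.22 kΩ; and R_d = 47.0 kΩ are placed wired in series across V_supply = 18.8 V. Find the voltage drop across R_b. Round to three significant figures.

ΣR = 16.3 + 21.2 + 2.22 + 47.0 = 86.72 kΩ.
Voltage divider: V = V_supply · (21.20 / 86.72) = 18.8 × 0.2445 = 4.596 V.

V ≈ 4.60 V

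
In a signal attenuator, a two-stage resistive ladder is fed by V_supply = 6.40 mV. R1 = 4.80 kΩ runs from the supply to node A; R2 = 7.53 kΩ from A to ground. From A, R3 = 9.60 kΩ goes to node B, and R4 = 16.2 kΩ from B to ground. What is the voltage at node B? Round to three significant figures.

The second stage (R3 + R4 = 25.80 kΩ) loads node A in parallel with R2.
R2 ‖ (R3+R4) = 5.829 kΩ.
First divider: V_A = V_supply · 5.829/(4.80 + 5.829) = 3.510 mV.
V_B = V_A × 0.6279 = 2.204 mV.

V_B ≈ 2.20 mV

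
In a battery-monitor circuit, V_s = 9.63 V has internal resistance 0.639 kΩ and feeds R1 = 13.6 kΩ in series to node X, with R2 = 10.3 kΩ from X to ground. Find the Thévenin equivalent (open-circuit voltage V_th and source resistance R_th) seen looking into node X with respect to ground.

R1' = 0.639 + 13.6 = 14.24 kΩ (source resistance + R1).
Open-circuit (no load on X): V_th = V_s · R2/(R1' + R2) = 9.63 × 10.3/(14.24 + 10.3) = 4.042 V.
Zeroing V_s shorts the top of R1' to ground, so R_th = R1' ‖ R2 = 5.977 kΩ.

V_th ≈ 4.04 V, R_th ≈ 5.98 kΩ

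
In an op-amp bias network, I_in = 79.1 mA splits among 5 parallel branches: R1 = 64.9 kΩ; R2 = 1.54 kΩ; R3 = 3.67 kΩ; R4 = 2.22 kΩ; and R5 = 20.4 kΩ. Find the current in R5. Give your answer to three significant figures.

Total conductance ΣG = 1/64.9 + 1/1.54 + 1/3.67 + 1/2.22 + 1/20.4 = 1.437 (units of 1/kΩ).
Current divider: I(R5) = I_in · G_k/ΣG = 79.1 × (0.04902/1.437) = 79.1 × 0.03412 = 2.699 mA.

I ≈ 2.70 mA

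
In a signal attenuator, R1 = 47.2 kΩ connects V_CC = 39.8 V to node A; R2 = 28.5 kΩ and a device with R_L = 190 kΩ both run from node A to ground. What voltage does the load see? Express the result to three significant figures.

V_out ≈ 13.7 V

First combine the lower leg with the load: R2 ‖ R_L = 24.78 kΩ.
Voltage divider with the loaded lower leg: V_out = 39.8 × 24.78/(47.2 + 24.78) = 39.8 × 0.3443 = 13.70 V.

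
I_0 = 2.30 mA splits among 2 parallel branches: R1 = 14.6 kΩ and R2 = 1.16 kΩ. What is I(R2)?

I ≈ 2.13 mA

Two-branch current divider: I_k = I_0 · R_other/(R_1 + R_2).
So I = 2.30 × 14.6/15.76 = 2.131 mA.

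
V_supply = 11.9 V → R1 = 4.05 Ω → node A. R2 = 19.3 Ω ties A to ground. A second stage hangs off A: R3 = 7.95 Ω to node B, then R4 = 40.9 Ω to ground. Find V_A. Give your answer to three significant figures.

V_A ≈ 9.21 V

Looking into the second stage from A: R3 + R4 = 48.85 Ω appears in parallel with R2.
Effective lower resistance at A: R2 ‖ 48.85 = 13.83 Ω.
First divider: V_A = V_supply · 13.83/(4.05 + 13.83) = 9.205 V.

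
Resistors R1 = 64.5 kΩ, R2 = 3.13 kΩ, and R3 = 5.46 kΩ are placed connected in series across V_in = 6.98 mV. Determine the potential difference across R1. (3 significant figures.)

Total series resistance ΣR = 64.5 + 3.13 + 5.46 = 73.09 kΩ.
V = V_in · R/ΣR = 6.98 × 0.8825 = 6.160 mV.

V ≈ 6.16 mV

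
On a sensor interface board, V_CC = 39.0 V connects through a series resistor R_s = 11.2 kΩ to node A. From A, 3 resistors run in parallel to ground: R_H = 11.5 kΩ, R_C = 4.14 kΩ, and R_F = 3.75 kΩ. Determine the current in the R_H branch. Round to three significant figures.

Combine the parallel branches: R_p = (1/11.5 + 1/4.14 + 1/3.75)⁻¹ = 1.680 kΩ.
V_A by voltage divider: V_A = 39.0 × 1.680/(11.2 + 1.680) = 5.087 V.
I(R_H) = V_A / R_H = 5.087/11.5 = 0.4424 mA.

I ≈ 0.442 mA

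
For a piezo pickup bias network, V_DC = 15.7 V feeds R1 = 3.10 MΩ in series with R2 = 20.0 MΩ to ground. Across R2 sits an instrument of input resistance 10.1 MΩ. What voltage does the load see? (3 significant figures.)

V_out ≈ 10.7 V

First combine the lower leg with the load: R2 ‖ R_L = 6.711 MΩ.
Voltage divider with the loaded lower leg: V_out = 15.7 × 6.711/(3.10 + 6.711) = 15.7 × 0.6840 = 10.74 V.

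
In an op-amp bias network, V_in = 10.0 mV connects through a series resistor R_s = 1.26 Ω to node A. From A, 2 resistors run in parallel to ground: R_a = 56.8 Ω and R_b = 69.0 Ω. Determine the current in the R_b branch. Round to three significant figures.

Equivalent of the parallel group: R_p = 31.15 Ω.
V_A by voltage divider: V_A = 10.0 × 31.15/(1.26 + 31.15) = 9.611 mV.
Branch current I = V_A/R_b = 9.611/69.0 = 0.1393 mA.

I ≈ 0.139 mA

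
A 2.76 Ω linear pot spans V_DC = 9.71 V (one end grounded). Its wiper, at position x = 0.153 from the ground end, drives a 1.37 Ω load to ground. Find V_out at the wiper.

Split the track: R_lower = x·R_p = 0.4223 Ω, R_upper = (1−x)·R_p = 2.338 Ω.
(x·R_p) ‖ R_L = 0.3228 Ω.
Loaded-divider output: V_out = 9.71 × 0.1213 = 1.178 V.
(Unloaded: V_out = x·V_DC = 1.49 V.)

V_out ≈ 1.18 V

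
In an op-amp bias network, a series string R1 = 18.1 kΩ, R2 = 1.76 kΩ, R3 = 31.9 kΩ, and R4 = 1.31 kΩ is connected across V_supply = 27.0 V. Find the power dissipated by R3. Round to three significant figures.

Series current I = V_supply/ΣR = 27.0/53.07 = 0.5088 mA.
P(R3) = I²·R3 = (0.5088)² × 31.9 = 8.257 mW.

P ≈ 8.26 mW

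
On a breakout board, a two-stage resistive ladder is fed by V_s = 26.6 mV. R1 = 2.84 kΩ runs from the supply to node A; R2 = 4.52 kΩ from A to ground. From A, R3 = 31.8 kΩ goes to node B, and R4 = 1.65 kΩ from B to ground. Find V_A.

V_A ≈ 15.5 mV

Looking into the second stage from A: R3 + R4 = 33.45 kΩ appears in parallel with R2.
R2 ‖ (R3+R4) = 3.982 kΩ.
First divider: V_A = V_s · 3.982/(2.84 + 3.982) = 15.53 mV.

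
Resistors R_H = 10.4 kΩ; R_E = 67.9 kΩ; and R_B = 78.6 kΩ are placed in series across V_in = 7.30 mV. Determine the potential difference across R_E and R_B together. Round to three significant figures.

V ≈ 6.82 mV

ΣR = 10.4 + 67.9 + 78.6 = 156.9 kΩ.
R_{R_E..R_B} = 67.9 + 78.6 = 146.5 kΩ.
Voltage divider: V = V_in · (146.5 / 156.9) = 7.30 × 0.9337 = 6.816 mV.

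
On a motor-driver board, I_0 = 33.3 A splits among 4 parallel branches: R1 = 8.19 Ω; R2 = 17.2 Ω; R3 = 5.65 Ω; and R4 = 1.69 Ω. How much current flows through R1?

I ≈ 4.28 A

Total conductance ΣG = 1/8.19 + 1/17.2 + 1/5.65 + 1/1.69 = 0.9489 (units of 1/Ω).
Current divider: I(R1) = I_0 · G_k/ΣG = 33.3 × (0.1221/0.9489) = 33.3 × 0.1287 = 4.285 A.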